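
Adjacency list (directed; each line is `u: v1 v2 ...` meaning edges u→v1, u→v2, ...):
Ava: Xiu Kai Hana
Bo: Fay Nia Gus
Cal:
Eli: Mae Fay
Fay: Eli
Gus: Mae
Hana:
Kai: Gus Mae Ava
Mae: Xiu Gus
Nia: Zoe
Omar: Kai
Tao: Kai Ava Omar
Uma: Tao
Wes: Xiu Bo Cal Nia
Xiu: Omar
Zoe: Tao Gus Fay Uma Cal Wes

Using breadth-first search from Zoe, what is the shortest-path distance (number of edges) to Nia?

2

Level 0: Zoe
Level 1: Cal, Fay, Gus, Tao, Uma, Wes
Level 2: Ava, Bo, Eli, Kai, Mae, Nia, Omar, Xiu
Level 3: Hana
Nia first appears at level 2.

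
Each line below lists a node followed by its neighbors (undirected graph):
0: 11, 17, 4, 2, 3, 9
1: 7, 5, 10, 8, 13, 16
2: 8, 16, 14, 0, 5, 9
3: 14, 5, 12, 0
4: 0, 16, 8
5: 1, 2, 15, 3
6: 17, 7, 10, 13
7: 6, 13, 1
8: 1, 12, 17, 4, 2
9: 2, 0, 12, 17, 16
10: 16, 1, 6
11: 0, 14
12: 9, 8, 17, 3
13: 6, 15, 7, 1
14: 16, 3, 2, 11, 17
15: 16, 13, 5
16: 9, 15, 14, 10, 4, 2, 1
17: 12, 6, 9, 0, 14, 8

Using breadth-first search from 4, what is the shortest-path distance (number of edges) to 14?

2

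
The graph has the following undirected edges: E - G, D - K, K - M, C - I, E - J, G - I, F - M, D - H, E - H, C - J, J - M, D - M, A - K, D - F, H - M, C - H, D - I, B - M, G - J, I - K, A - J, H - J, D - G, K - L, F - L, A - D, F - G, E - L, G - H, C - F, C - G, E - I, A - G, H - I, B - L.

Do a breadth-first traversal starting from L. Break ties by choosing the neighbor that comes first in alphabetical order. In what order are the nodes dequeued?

L → B → E → F → K → M → G → H → I → J → C → D → A

Visit L; enqueue B, E, F, K → queue [B, E, F, K]
Visit B; enqueue M → queue [E, F, K, M]
Visit E; enqueue G, H, I, J → queue [F, K, M, G, H, I, J]
Visit F; enqueue C, D → queue [K, M, G, H, I, J, C, D]
Visit K; enqueue A → queue [M, G, H, I, J, C, D, A]
Visit M → queue [G, H, I, J, C, D, A]
Visit G → queue [H, I, J, C, D, A]
Visit H → queue [I, J, C, D, A]
Visit I → queue [J, C, D, A]
Visit J → queue [C, D, A]
Visit C → queue [D, A]
Visit D → queue [A]
Visit A → queue []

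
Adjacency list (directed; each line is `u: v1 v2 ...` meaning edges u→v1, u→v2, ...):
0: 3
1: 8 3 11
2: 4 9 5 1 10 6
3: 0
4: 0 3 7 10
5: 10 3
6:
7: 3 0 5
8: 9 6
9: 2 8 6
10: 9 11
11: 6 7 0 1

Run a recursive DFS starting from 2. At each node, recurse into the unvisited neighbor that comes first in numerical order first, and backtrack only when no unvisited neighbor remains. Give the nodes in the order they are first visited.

2, 1, 3, 0, 8, 6, 9, 11, 7, 5, 10, 4

Visit 2
2 → 1
1 → 3
3 → 0
1 → 8
8 → 6
8 → 9
1 → 11
11 → 7
7 → 5
5 → 10
2 → 4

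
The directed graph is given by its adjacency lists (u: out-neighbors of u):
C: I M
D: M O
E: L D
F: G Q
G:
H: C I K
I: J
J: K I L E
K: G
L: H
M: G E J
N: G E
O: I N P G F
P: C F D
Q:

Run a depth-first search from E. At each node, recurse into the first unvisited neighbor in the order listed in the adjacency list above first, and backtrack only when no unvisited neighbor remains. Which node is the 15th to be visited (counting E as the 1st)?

Q

Visit E
E → L
L → H
H → C
C → I
I → J
J → K
K → G
C → M
E → D
D → O
O → N
O → P
P → F
F → Q

Visit order: E, L, H, C, I, J, K, G, M, D, O, N, P, F, Q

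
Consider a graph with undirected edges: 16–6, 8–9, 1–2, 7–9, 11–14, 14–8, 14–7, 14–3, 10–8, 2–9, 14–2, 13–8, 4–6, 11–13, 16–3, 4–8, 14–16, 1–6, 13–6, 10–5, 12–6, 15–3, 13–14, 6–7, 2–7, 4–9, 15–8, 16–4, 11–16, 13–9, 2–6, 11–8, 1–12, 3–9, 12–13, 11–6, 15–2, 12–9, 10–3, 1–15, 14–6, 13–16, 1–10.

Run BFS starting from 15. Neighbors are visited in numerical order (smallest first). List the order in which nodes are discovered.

Visit 15; enqueue 1, 2, 3, 8 → queue [1, 2, 3, 8]
Visit 1; enqueue 6, 10, 12 → queue [2, 3, 8, 6, 10, 12]
Visit 2; enqueue 7, 9, 14 → queue [3, 8, 6, 10, 12, 7, 9, 14]
Visit 3; enqueue 16 → queue [8, 6, 10, 12, 7, 9, 14, 16]
Visit 8; enqueue 4, 11, 13 → queue [6, 10, 12, 7, 9, 14, 16, 4, 11, 13]
Visit 6 → queue [10, 12, 7, 9, 14, 16, 4, 11, 13]
Visit 10; enqueue 5 → queue [12, 7, 9, 14, 16, 4, 11, 13, 5]
Visit 12 → queue [7, 9, 14, 16, 4, 11, 13, 5]
Visit 7 → queue [9, 14, 16, 4, 11, 13, 5]
Visit 9 → queue [14, 16, 4, 11, 13, 5]
Visit 14 → queue [16, 4, 11, 13, 5]
Visit 16 → queue [4, 11, 13, 5]
Visit 4 → queue [11, 13, 5]
Visit 11 → queue [13, 5]
Visit 13 → queue [5]
Visit 5 → queue []

15 1 2 3 8 6 10 12 7 9 14 16 4 11 13 5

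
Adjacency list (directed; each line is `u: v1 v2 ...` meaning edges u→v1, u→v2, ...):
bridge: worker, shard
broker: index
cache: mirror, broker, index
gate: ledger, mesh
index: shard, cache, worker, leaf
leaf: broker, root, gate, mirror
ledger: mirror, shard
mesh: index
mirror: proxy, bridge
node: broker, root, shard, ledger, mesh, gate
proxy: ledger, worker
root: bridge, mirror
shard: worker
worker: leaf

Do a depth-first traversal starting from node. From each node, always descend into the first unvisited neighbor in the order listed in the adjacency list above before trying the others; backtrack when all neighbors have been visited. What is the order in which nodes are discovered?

node, broker, index, shard, worker, leaf, root, bridge, mirror, proxy, ledger, gate, mesh, cache

Visit node
node → broker
broker → index
index → shard
shard → worker
worker → leaf
leaf → root
root → bridge
root → mirror
mirror → proxy
proxy → ledger
leaf → gate
gate → mesh
index → cache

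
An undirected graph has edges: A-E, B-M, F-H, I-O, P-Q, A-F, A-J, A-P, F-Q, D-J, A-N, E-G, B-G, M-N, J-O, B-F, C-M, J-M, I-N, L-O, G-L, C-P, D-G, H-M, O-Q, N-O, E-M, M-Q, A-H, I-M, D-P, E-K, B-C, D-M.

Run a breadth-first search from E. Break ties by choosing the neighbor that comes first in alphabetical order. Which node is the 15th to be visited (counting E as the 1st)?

I

Visit E; enqueue A, G, K, M → queue [A, G, K, M]
Visit A; enqueue F, H, J, N, P → queue [G, K, M, F, H, J, N, P]
Visit G; enqueue B, D, L → queue [K, M, F, H, J, N, P, B, D, L]
Visit K → queue [M, F, H, J, N, P, B, D, L]
Visit M; enqueue C, I, Q → queue [F, H, J, N, P, B, D, L, C, I, Q]
Visit F → queue [H, J, N, P, B, D, L, C, I, Q]
Visit H → queue [J, N, P, B, D, L, C, I, Q]
Visit J; enqueue O → queue [N, P, B, D, L, C, I, Q, O]
Visit N → queue [P, B, D, L, C, I, Q, O]
Visit P → queue [B, D, L, C, I, Q, O]
Visit B → queue [D, L, C, I, Q, O]
Visit D → queue [L, C, I, Q, O]
Visit L → queue [C, I, Q, O]
Visit C → queue [I, Q, O]
Visit I → queue [Q, O]
Visit Q → queue [O]
Visit O → queue []

Visit order: E, A, G, K, M, F, H, J, N, P, B, D, L, C, I, Q, O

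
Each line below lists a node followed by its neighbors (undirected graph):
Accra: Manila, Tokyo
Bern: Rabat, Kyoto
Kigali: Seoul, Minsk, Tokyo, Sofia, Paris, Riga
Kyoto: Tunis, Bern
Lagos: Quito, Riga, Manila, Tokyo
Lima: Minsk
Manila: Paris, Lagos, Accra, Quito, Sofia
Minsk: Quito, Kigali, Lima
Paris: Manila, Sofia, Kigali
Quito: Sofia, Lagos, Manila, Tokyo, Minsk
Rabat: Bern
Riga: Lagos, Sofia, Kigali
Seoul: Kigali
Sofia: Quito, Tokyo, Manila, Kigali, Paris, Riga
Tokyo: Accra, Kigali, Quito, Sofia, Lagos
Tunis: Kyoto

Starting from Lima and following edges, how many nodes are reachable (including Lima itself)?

12

BFS from Lima visits: Lima, Minsk, Quito, Kigali, Sofia, Lagos, Manila, Tokyo, Seoul, Paris, Riga, Accra
Reachable nodes: 12 of 16 total.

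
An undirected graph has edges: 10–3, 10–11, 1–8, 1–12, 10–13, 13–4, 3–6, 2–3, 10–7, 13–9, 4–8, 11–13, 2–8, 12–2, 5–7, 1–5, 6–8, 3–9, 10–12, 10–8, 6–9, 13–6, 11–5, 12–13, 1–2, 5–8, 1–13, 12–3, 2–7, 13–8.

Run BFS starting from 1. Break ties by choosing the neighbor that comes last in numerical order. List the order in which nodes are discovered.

Visit 1; enqueue 13, 12, 8, 5, 2 → queue [13, 12, 8, 5, 2]
Visit 13; enqueue 11, 10, 9, 6, 4 → queue [12, 8, 5, 2, 11, 10, 9, 6, 4]
Visit 12; enqueue 3 → queue [8, 5, 2, 11, 10, 9, 6, 4, 3]
Visit 8 → queue [5, 2, 11, 10, 9, 6, 4, 3]
Visit 5; enqueue 7 → queue [2, 11, 10, 9, 6, 4, 3, 7]
Visit 2 → queue [11, 10, 9, 6, 4, 3, 7]
Visit 11 → queue [10, 9, 6, 4, 3, 7]
Visit 10 → queue [9, 6, 4, 3, 7]
Visit 9 → queue [6, 4, 3, 7]
Visit 6 → queue [4, 3, 7]
Visit 4 → queue [3, 7]
Visit 3 → queue [7]
Visit 7 → queue []

1 13 12 8 5 2 11 10 9 6 4 3 7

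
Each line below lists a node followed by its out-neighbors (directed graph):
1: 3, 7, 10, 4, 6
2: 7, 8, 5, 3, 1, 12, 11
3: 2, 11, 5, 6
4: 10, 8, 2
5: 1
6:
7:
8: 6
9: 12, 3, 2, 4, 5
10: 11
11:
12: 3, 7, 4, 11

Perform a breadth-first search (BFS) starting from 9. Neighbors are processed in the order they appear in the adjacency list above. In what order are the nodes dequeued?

9, 12, 3, 2, 4, 5, 7, 11, 6, 8, 1, 10

Visit 9; enqueue 12, 3, 2, 4, 5 → queue [12, 3, 2, 4, 5]
Visit 12; enqueue 7, 11 → queue [3, 2, 4, 5, 7, 11]
Visit 3; enqueue 6 → queue [2, 4, 5, 7, 11, 6]
Visit 2; enqueue 8, 1 → queue [4, 5, 7, 11, 6, 8, 1]
Visit 4; enqueue 10 → queue [5, 7, 11, 6, 8, 1, 10]
Visit 5 → queue [7, 11, 6, 8, 1, 10]
Visit 7 → queue [11, 6, 8, 1, 10]
Visit 11 → queue [6, 8, 1, 10]
Visit 6 → queue [8, 1, 10]
Visit 8 → queue [1, 10]
Visit 1 → queue [10]
Visit 10 → queue []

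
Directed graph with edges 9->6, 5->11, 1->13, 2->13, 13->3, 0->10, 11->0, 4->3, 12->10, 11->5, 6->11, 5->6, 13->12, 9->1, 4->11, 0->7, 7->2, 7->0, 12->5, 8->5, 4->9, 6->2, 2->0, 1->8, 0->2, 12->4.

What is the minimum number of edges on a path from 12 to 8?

4

Level 0: 12
Level 1: 4, 5, 10
Level 2: 3, 6, 9, 11
Level 3: 0, 1, 2
Level 4: 7, 8, 13
8 first appears at level 4.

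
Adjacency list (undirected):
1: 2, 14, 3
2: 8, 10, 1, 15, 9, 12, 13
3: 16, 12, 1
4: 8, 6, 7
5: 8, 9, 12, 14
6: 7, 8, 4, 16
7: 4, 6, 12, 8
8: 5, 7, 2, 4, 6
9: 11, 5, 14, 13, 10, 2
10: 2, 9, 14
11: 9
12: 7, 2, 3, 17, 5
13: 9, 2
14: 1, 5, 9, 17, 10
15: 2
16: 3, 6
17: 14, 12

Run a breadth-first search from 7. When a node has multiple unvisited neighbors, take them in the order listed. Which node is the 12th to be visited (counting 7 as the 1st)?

1

Visit 7; enqueue 4, 6, 12, 8 → queue [4, 6, 12, 8]
Visit 4 → queue [6, 12, 8]
Visit 6; enqueue 16 → queue [12, 8, 16]
Visit 12; enqueue 2, 3, 17, 5 → queue [8, 16, 2, 3, 17, 5]
Visit 8 → queue [16, 2, 3, 17, 5]
Visit 16 → queue [2, 3, 17, 5]
Visit 2; enqueue 10, 1, 15, 9, 13 → queue [3, 17, 5, 10, 1, 15, 9, 13]
Visit 3 → queue [17, 5, 10, 1, 15, 9, 13]
Visit 17; enqueue 14 → queue [5, 10, 1, 15, 9, 13, 14]
Visit 5 → queue [10, 1, 15, 9, 13, 14]
Visit 10 → queue [1, 15, 9, 13, 14]
Visit 1 → queue [15, 9, 13, 14]
Visit 15 → queue [9, 13, 14]
Visit 9; enqueue 11 → queue [13, 14, 11]
Visit 13 → queue [14, 11]
Visit 14 → queue [11]
Visit 11 → queue []

Visit order: 7, 4, 6, 12, 8, 16, 2, 3, 17, 5, 10, 1, 15, 9, 13, 14, 11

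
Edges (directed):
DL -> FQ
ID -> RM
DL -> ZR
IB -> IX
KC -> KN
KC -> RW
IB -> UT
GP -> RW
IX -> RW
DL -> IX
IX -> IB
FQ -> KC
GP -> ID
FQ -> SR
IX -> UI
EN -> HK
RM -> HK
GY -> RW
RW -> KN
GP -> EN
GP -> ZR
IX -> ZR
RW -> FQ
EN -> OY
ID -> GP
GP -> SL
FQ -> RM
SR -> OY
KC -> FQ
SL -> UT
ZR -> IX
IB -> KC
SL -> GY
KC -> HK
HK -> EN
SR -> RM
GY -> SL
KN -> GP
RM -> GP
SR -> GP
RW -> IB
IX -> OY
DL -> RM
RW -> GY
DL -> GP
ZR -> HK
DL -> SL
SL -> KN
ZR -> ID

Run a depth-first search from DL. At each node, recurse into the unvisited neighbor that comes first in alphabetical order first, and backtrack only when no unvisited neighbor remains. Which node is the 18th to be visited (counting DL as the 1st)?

Visit DL
DL → FQ
FQ → KC
KC → HK
HK → EN
EN → OY
KC → KN
KN → GP
GP → ID
ID → RM
GP → RW
RW → GY
GY → SL
SL → UT
RW → IB
IB → IX
IX → UI
IX → ZR
FQ → SR

Visit order: DL, FQ, KC, HK, EN, OY, KN, GP, ID, RM, RW, GY, SL, UT, IB, IX, UI, ZR, SR

ZR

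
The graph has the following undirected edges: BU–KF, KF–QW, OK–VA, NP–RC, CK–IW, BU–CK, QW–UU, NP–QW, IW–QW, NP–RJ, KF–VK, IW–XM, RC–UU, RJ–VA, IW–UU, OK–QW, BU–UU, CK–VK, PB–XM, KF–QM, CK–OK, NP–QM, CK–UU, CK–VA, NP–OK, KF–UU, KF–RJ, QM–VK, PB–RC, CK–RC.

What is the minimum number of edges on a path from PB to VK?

Level 0: PB
Level 1: RC, XM
Level 2: CK, IW, NP, UU
Level 3: BU, KF, OK, QM, QW, RJ, VA, VK
VK first appears at level 3.

3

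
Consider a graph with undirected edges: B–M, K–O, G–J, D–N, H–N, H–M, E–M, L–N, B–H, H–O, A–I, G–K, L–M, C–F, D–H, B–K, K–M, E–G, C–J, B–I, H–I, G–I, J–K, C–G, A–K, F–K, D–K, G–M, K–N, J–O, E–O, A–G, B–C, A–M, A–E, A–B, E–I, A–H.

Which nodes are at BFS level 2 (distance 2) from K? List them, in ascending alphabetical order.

C, E, H, I, L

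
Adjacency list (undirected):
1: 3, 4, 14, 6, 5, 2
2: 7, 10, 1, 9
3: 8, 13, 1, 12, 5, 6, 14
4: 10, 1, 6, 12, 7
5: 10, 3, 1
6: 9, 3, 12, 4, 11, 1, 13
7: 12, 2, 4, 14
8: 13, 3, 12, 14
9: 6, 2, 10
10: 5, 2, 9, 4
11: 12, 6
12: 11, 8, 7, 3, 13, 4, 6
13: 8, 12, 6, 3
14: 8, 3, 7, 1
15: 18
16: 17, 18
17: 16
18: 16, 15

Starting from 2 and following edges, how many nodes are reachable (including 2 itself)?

14

BFS from 2 visits: 2, 7, 10, 1, 9, 12, 4, 14, 5, 3, 6, 11, 8, 13
Reachable nodes: 14 of 18 total.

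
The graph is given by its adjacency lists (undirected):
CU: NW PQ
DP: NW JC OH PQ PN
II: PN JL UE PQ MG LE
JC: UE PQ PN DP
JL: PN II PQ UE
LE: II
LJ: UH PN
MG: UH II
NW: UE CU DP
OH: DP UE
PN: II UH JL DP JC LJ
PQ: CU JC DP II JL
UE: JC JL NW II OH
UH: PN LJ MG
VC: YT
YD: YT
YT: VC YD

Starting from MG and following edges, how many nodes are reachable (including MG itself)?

14

BFS from MG visits: MG, UH, II, PN, LJ, JL, UE, PQ, LE, DP, JC, NW, OH, CU
Reachable nodes: 14 of 17 total.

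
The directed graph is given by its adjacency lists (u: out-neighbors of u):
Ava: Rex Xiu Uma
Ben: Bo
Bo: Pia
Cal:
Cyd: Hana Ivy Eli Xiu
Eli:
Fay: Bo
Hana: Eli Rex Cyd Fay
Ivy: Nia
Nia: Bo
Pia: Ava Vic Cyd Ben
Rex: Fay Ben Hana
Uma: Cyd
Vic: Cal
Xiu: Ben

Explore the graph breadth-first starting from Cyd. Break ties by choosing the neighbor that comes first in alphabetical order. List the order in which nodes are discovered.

Visit Cyd; enqueue Eli, Hana, Ivy, Xiu → queue [Eli, Hana, Ivy, Xiu]
Visit Eli → queue [Hana, Ivy, Xiu]
Visit Hana; enqueue Fay, Rex → queue [Ivy, Xiu, Fay, Rex]
Visit Ivy; enqueue Nia → queue [Xiu, Fay, Rex, Nia]
Visit Xiu; enqueue Ben → queue [Fay, Rex, Nia, Ben]
Visit Fay; enqueue Bo → queue [Rex, Nia, Ben, Bo]
Visit Rex → queue [Nia, Ben, Bo]
Visit Nia → queue [Ben, Bo]
Visit Ben → queue [Bo]
Visit Bo; enqueue Pia → queue [Pia]
Visit Pia; enqueue Ava, Vic → queue [Ava, Vic]
Visit Ava; enqueue Uma → queue [Vic, Uma]
Visit Vic; enqueue Cal → queue [Uma, Cal]
Visit Uma → queue [Cal]
Visit Cal → queue []

Cyd, Eli, Hana, Ivy, Xiu, Fay, Rex, Nia, Ben, Bo, Pia, Ava, Vic, Uma, Cal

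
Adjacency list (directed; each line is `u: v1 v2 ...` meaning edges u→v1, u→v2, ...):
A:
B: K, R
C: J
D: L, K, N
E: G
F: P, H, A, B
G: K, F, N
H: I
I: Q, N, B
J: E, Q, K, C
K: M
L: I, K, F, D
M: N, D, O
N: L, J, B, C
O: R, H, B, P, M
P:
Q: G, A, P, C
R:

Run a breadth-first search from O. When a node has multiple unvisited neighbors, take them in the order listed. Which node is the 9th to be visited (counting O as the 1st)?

Visit O; enqueue R, H, B, P, M → queue [R, H, B, P, M]
Visit R → queue [H, B, P, M]
Visit H; enqueue I → queue [B, P, M, I]
Visit B; enqueue K → queue [P, M, I, K]
Visit P → queue [M, I, K]
Visit M; enqueue N, D → queue [I, K, N, D]
Visit I; enqueue Q → queue [K, N, D, Q]
Visit K → queue [N, D, Q]
Visit N; enqueue L, J, C → queue [D, Q, L, J, C]
Visit D → queue [Q, L, J, C]
Visit Q; enqueue G, A → queue [L, J, C, G, A]
Visit L; enqueue F → queue [J, C, G, A, F]
Visit J; enqueue E → queue [C, G, A, F, E]
Visit C → queue [G, A, F, E]
Visit G → queue [A, F, E]
Visit A → queue [F, E]
Visit F → queue [E]
Visit E → queue []

Visit order: O, R, H, B, P, M, I, K, N, D, Q, L, J, C, G, A, F, E

N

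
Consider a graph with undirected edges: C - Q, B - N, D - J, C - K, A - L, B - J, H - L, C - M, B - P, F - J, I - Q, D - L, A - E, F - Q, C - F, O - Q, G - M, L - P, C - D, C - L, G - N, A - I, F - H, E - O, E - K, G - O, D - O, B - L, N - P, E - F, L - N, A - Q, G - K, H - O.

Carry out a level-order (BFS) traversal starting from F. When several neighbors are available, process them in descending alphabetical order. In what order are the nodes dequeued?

Visit F; enqueue Q, J, H, E, C → queue [Q, J, H, E, C]
Visit Q; enqueue O, I, A → queue [J, H, E, C, O, I, A]
Visit J; enqueue D, B → queue [H, E, C, O, I, A, D, B]
Visit H; enqueue L → queue [E, C, O, I, A, D, B, L]
Visit E; enqueue K → queue [C, O, I, A, D, B, L, K]
Visit C; enqueue M → queue [O, I, A, D, B, L, K, M]
Visit O; enqueue G → queue [I, A, D, B, L, K, M, G]
Visit I → queue [A, D, B, L, K, M, G]
Visit A → queue [D, B, L, K, M, G]
Visit D → queue [B, L, K, M, G]
Visit B; enqueue P, N → queue [L, K, M, G, P, N]
Visit L → queue [K, M, G, P, N]
Visit K → queue [M, G, P, N]
Visit M → queue [G, P, N]
Visit G → queue [P, N]
Visit P → queue [N]
Visit N → queue []

F -> Q -> J -> H -> E -> C -> O -> I -> A -> D -> B -> L -> K -> M -> G -> P -> N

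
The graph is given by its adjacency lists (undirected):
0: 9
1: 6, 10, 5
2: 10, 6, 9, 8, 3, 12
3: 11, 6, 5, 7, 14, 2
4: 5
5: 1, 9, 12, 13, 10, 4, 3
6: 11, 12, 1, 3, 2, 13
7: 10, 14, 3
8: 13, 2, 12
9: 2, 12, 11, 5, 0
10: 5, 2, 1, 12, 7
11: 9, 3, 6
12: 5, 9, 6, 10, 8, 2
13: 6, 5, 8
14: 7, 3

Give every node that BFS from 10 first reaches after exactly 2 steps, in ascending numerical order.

Level 0: 10
Level 1: 1, 2, 5, 7, 12
Level 2: 3, 4, 6, 8, 9, 13, 14
Level 3: 0, 11

3, 4, 6, 8, 9, 13, 14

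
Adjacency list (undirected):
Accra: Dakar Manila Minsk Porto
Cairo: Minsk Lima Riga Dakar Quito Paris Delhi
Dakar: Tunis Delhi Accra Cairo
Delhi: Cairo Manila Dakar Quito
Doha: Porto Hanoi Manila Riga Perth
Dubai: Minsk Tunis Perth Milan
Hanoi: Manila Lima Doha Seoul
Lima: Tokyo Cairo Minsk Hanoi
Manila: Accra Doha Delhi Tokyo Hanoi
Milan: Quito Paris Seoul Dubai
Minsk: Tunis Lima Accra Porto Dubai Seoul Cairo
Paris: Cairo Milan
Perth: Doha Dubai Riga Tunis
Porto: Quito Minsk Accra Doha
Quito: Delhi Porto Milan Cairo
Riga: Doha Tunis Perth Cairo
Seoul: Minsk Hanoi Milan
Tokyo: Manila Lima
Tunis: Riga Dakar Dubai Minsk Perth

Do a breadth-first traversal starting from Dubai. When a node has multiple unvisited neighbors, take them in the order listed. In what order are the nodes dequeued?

Dubai, Minsk, Tunis, Perth, Milan, Lima, Accra, Porto, Seoul, Cairo, Riga, Dakar, Doha, Quito, Paris, Tokyo, Hanoi, Manila, Delhi

Visit Dubai; enqueue Minsk, Tunis, Perth, Milan → queue [Minsk, Tunis, Perth, Milan]
Visit Minsk; enqueue Lima, Accra, Porto, Seoul, Cairo → queue [Tunis, Perth, Milan, Lima, Accra, Porto, Seoul, Cairo]
Visit Tunis; enqueue Riga, Dakar → queue [Perth, Milan, Lima, Accra, Porto, Seoul, Cairo, Riga, Dakar]
Visit Perth; enqueue Doha → queue [Milan, Lima, Accra, Porto, Seoul, Cairo, Riga, Dakar, Doha]
Visit Milan; enqueue Quito, Paris → queue [Lima, Accra, Porto, Seoul, Cairo, Riga, Dakar, Doha, Quito, Paris]
Visit Lima; enqueue Tokyo, Hanoi → queue [Accra, Porto, Seoul, Cairo, Riga, Dakar, Doha, Quito, Paris, Tokyo, Hanoi]
Visit Accra; enqueue Manila → queue [Porto, Seoul, Cairo, Riga, Dakar, Doha, Quito, Paris, Tokyo, Hanoi, Manila]
Visit Porto → queue [Seoul, Cairo, Riga, Dakar, Doha, Quito, Paris, Tokyo, Hanoi, Manila]
Visit Seoul → queue [Cairo, Riga, Dakar, Doha, Quito, Paris, Tokyo, Hanoi, Manila]
Visit Cairo; enqueue Delhi → queue [Riga, Dakar, Doha, Quito, Paris, Tokyo, Hanoi, Manila, Delhi]
Visit Riga → queue [Dakar, Doha, Quito, Paris, Tokyo, Hanoi, Manila, Delhi]
Visit Dakar → queue [Doha, Quito, Paris, Tokyo, Hanoi, Manila, Delhi]
Visit Doha → queue [Quito, Paris, Tokyo, Hanoi, Manila, Delhi]
Visit Quito → queue [Paris, Tokyo, Hanoi, Manila, Delhi]
Visit Paris → queue [Tokyo, Hanoi, Manila, Delhi]
Visit Tokyo → queue [Hanoi, Manila, Delhi]
Visit Hanoi → queue [Manila, Delhi]
Visit Manila → queue [Delhi]
Visit Delhi → queue []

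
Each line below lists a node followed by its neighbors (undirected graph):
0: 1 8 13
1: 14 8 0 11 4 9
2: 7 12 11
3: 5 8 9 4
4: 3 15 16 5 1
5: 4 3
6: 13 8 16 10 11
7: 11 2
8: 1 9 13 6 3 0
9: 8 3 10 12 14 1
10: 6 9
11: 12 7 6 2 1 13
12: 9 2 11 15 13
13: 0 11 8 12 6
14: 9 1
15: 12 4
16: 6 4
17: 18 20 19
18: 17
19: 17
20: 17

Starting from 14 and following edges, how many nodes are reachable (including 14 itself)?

17

BFS from 14 visits: 14, 9, 1, 8, 3, 10, 12, 0, 11, 4, 13, 6, 5, 2, 15, 7, 16
Reachable nodes: 17 of 21 total.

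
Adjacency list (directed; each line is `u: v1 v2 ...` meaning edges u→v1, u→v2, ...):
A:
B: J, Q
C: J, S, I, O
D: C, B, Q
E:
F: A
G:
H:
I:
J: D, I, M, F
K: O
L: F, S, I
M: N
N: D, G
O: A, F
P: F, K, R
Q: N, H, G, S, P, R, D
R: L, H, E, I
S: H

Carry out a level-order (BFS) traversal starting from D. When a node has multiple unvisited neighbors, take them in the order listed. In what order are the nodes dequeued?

D C B Q J S I O N H G P R M F A K L E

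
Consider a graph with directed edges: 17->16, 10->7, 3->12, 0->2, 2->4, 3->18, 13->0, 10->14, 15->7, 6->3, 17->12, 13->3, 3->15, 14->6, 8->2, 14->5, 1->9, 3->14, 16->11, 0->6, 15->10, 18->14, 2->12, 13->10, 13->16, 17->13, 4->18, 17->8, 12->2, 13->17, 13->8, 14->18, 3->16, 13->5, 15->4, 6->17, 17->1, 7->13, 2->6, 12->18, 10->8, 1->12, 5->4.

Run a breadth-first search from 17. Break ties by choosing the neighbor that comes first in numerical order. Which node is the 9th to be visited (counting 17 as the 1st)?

18

Visit 17; enqueue 1, 8, 12, 13, 16 → queue [1, 8, 12, 13, 16]
Visit 1; enqueue 9 → queue [8, 12, 13, 16, 9]
Visit 8; enqueue 2 → queue [12, 13, 16, 9, 2]
Visit 12; enqueue 18 → queue [13, 16, 9, 2, 18]
Visit 13; enqueue 0, 3, 5, 10 → queue [16, 9, 2, 18, 0, 3, 5, 10]
Visit 16; enqueue 11 → queue [9, 2, 18, 0, 3, 5, 10, 11]
Visit 9 → queue [2, 18, 0, 3, 5, 10, 11]
Visit 2; enqueue 4, 6 → queue [18, 0, 3, 5, 10, 11, 4, 6]
Visit 18; enqueue 14 → queue [0, 3, 5, 10, 11, 4, 6, 14]
Visit 0 → queue [3, 5, 10, 11, 4, 6, 14]
Visit 3; enqueue 15 → queue [5, 10, 11, 4, 6, 14, 15]
Visit 5 → queue [10, 11, 4, 6, 14, 15]
Visit 10; enqueue 7 → queue [11, 4, 6, 14, 15, 7]
Visit 11 → queue [4, 6, 14, 15, 7]
Visit 4 → queue [6, 14, 15, 7]
Visit 6 → queue [14, 15, 7]
Visit 14 → queue [15, 7]
Visit 15 → queue [7]
Visit 7 → queue []

Visit order: 17, 1, 8, 12, 13, 16, 9, 2, 18, 0, 3, 5, 10, 11, 4, 6, 14, 15, 7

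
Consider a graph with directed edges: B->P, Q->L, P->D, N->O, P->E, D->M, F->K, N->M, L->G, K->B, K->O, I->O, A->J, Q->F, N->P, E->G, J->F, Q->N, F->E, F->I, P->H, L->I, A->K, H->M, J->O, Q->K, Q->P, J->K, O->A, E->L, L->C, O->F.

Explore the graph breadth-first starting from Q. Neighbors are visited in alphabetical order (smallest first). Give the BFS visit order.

Visit Q; enqueue F, K, L, N, P → queue [F, K, L, N, P]
Visit F; enqueue E, I → queue [K, L, N, P, E, I]
Visit K; enqueue B, O → queue [L, N, P, E, I, B, O]
Visit L; enqueue C, G → queue [N, P, E, I, B, O, C, G]
Visit N; enqueue M → queue [P, E, I, B, O, C, G, M]
Visit P; enqueue D, H → queue [E, I, B, O, C, G, M, D, H]
Visit E → queue [I, B, O, C, G, M, D, H]
Visit I → queue [B, O, C, G, M, D, H]
Visit B → queue [O, C, G, M, D, H]
Visit O; enqueue A → queue [C, G, M, D, H, A]
Visit C → queue [G, M, D, H, A]
Visit G → queue [M, D, H, A]
Visit M → queue [D, H, A]
Visit D → queue [H, A]
Visit H → queue [A]
Visit A; enqueue J → queue [J]
Visit J → queue []

Q → F → K → L → N → P → E → I → B → O → C → G → M → D → H → A → J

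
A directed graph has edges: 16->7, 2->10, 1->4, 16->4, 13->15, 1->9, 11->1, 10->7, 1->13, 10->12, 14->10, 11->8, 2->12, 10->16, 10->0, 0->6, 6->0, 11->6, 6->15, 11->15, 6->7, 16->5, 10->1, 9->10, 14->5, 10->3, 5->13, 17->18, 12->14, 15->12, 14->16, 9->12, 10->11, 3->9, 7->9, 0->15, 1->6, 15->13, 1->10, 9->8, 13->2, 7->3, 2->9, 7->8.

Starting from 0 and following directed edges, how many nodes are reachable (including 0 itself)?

BFS from 0 visits: 0, 6, 15, 7, 12, 13, 3, 8, 9, 14, 2, 10, 5, 16, 1, 11, 4
Reachable nodes: 17 of 19 total.

17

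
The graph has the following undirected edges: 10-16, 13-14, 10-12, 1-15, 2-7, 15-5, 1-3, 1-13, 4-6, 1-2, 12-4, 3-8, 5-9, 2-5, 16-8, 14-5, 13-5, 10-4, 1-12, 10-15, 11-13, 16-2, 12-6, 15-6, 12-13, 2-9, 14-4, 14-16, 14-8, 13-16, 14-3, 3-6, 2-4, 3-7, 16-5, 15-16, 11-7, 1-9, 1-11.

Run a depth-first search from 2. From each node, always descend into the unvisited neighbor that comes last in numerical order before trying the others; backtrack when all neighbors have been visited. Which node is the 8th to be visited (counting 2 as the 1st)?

Visit 2
2 → 16
16 → 15
15 → 10
10 → 12
12 → 13
13 → 14
14 → 8
8 → 3
3 → 7
7 → 11
11 → 1
1 → 9
9 → 5
3 → 6
6 → 4

Visit order: 2, 16, 15, 10, 12, 13, 14, 8, 3, 7, 11, 1, 9, 5, 6, 4

8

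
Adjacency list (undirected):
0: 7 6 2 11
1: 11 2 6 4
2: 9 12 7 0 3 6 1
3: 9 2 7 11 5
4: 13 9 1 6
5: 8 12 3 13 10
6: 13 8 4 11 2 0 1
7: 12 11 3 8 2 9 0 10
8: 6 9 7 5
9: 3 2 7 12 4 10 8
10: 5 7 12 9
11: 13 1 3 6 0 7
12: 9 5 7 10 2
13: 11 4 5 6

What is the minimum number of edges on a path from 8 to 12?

2

Level 0: 8
Level 1: 5, 6, 7, 9
Level 2: 0, 1, 2, 3, 4, 10, 11, 12, 13
12 first appears at level 2.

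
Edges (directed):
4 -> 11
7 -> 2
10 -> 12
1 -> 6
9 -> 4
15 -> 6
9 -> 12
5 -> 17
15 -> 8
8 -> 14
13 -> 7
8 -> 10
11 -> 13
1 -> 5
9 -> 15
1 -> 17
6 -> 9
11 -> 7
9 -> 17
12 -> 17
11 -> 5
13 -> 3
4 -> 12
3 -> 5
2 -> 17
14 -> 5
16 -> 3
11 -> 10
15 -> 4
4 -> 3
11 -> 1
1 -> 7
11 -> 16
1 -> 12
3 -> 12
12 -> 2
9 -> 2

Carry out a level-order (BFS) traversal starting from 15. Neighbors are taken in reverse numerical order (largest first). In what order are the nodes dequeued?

15, 8, 6, 4, 14, 10, 9, 12, 11, 3, 5, 17, 2, 16, 13, 7, 1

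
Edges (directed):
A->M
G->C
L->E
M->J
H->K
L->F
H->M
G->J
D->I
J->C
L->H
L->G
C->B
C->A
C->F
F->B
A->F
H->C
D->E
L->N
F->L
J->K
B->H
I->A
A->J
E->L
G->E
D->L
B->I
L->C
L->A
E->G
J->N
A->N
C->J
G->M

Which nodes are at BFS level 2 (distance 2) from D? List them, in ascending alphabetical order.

Level 0: D
Level 1: E, I, L
Level 2: A, C, F, G, H, N
Level 3: B, J, K, M

A, C, F, G, H, N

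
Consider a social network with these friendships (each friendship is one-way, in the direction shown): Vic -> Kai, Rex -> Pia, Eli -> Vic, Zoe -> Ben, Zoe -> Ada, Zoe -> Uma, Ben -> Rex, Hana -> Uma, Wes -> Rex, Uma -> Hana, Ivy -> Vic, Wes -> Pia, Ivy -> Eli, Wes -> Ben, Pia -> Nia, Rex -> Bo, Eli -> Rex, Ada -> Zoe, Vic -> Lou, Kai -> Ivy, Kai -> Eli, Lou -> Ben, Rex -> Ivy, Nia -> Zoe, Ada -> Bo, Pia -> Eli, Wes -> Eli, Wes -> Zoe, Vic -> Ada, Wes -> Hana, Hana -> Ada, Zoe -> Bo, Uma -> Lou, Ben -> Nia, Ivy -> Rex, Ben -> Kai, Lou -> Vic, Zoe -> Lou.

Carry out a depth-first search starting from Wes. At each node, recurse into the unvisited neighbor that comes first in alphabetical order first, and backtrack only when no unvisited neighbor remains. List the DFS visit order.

Visit Wes
Wes → Ben
Ben → Kai
Kai → Eli
Eli → Rex
Rex → Bo
Rex → Ivy
Ivy → Vic
Vic → Ada
Ada → Zoe
Zoe → Lou
Zoe → Uma
Uma → Hana
Rex → Pia
Pia → Nia

Wes Ben Kai Eli Rex Bo Ivy Vic Ada Zoe Lou Uma Hana Pia Nia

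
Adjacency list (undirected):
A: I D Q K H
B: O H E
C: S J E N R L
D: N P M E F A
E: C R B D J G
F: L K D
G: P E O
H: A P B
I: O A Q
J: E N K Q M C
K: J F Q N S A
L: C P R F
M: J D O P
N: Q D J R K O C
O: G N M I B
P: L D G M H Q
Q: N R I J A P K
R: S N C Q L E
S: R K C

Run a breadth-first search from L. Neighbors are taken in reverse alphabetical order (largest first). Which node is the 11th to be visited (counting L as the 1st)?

H

Visit L; enqueue R, P, F, C → queue [R, P, F, C]
Visit R; enqueue S, Q, N, E → queue [P, F, C, S, Q, N, E]
Visit P; enqueue M, H, G, D → queue [F, C, S, Q, N, E, M, H, G, D]
Visit F; enqueue K → queue [C, S, Q, N, E, M, H, G, D, K]
Visit C; enqueue J → queue [S, Q, N, E, M, H, G, D, K, J]
Visit S → queue [Q, N, E, M, H, G, D, K, J]
Visit Q; enqueue I, A → queue [N, E, M, H, G, D, K, J, I, A]
Visit N; enqueue O → queue [E, M, H, G, D, K, J, I, A, O]
Visit E; enqueue B → queue [M, H, G, D, K, J, I, A, O, B]
Visit M → queue [H, G, D, K, J, I, A, O, B]
Visit H → queue [G, D, K, J, I, A, O, B]
Visit G → queue [D, K, J, I, A, O, B]
Visit D → queue [K, J, I, A, O, B]
Visit K → queue [J, I, A, O, B]
Visit J → queue [I, A, O, B]
Visit I → queue [A, O, B]
Visit A → queue [O, B]
Visit O → queue [B]
Visit B → queue []

Visit order: L, R, P, F, C, S, Q, N, E, M, H, G, D, K, J, I, A, O, B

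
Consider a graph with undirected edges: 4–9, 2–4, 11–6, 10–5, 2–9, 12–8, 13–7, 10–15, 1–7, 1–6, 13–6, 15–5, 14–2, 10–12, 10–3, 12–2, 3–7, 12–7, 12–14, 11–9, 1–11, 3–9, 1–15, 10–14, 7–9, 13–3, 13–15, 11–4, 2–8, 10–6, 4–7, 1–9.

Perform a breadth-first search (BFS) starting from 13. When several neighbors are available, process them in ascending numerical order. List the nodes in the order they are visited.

13, 3, 6, 7, 15, 9, 10, 1, 11, 4, 12, 5, 2, 14, 8

Visit 13; enqueue 3, 6, 7, 15 → queue [3, 6, 7, 15]
Visit 3; enqueue 9, 10 → queue [6, 7, 15, 9, 10]
Visit 6; enqueue 1, 11 → queue [7, 15, 9, 10, 1, 11]
Visit 7; enqueue 4, 12 → queue [15, 9, 10, 1, 11, 4, 12]
Visit 15; enqueue 5 → queue [9, 10, 1, 11, 4, 12, 5]
Visit 9; enqueue 2 → queue [10, 1, 11, 4, 12, 5, 2]
Visit 10; enqueue 14 → queue [1, 11, 4, 12, 5, 2, 14]
Visit 1 → queue [11, 4, 12, 5, 2, 14]
Visit 11 → queue [4, 12, 5, 2, 14]
Visit 4 → queue [12, 5, 2, 14]
Visit 12; enqueue 8 → queue [5, 2, 14, 8]
Visit 5 → queue [2, 14, 8]
Visit 2 → queue [14, 8]
Visit 14 → queue [8]
Visit 8 → queue []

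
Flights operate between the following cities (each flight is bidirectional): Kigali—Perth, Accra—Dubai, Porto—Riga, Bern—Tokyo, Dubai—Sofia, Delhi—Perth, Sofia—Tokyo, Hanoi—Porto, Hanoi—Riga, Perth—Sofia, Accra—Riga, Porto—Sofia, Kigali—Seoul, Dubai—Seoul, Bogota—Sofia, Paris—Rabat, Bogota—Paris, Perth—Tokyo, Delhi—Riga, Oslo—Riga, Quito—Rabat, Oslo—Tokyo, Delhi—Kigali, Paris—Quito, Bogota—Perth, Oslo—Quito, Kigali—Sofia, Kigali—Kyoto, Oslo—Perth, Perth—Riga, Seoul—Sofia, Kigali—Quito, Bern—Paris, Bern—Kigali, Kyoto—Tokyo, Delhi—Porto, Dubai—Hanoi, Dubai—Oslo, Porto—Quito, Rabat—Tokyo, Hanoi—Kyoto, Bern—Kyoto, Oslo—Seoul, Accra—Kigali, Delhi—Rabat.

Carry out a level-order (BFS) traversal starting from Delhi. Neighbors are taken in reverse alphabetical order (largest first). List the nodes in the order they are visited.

Visit Delhi; enqueue Riga, Rabat, Porto, Perth, Kigali → queue [Riga, Rabat, Porto, Perth, Kigali]
Visit Riga; enqueue Oslo, Hanoi, Accra → queue [Rabat, Porto, Perth, Kigali, Oslo, Hanoi, Accra]
Visit Rabat; enqueue Tokyo, Quito, Paris → queue [Porto, Perth, Kigali, Oslo, Hanoi, Accra, Tokyo, Quito, Paris]
Visit Porto; enqueue Sofia → queue [Perth, Kigali, Oslo, Hanoi, Accra, Tokyo, Quito, Paris, Sofia]
Visit Perth; enqueue Bogota → queue [Kigali, Oslo, Hanoi, Accra, Tokyo, Quito, Paris, Sofia, Bogota]
Visit Kigali; enqueue Seoul, Kyoto, Bern → queue [Oslo, Hanoi, Accra, Tokyo, Quito, Paris, Sofia, Bogota, Seoul, Kyoto, Bern]
Visit Oslo; enqueue Dubai → queue [Hanoi, Accra, Tokyo, Quito, Paris, Sofia, Bogota, Seoul, Kyoto, Bern, Dubai]
Visit Hanoi → queue [Accra, Tokyo, Quito, Paris, Sofia, Bogota, Seoul, Kyoto, Bern, Dubai]
Visit Accra → queue [Tokyo, Quito, Paris, Sofia, Bogota, Seoul, Kyoto, Bern, Dubai]
Visit Tokyo → queue [Quito, Paris, Sofia, Bogota, Seoul, Kyoto, Bern, Dubai]
Visit Quito → queue [Paris, Sofia, Bogota, Seoul, Kyoto, Bern, Dubai]
Visit Paris → queue [Sofia, Bogota, Seoul, Kyoto, Bern, Dubai]
Visit Sofia → queue [Bogota, Seoul, Kyoto, Bern, Dubai]
Visit Bogota → queue [Seoul, Kyoto, Bern, Dubai]
Visit Seoul → queue [Kyoto, Bern, Dubai]
Visit Kyoto → queue [Bern, Dubai]
Visit Bern → queue [Dubai]
Visit Dubai → queue []

Delhi, Riga, Rabat, Porto, Perth, Kigali, Oslo, Hanoi, Accra, Tokyo, Quito, Paris, Sofia, Bogota, Seoul, Kyoto, Bern, Dubai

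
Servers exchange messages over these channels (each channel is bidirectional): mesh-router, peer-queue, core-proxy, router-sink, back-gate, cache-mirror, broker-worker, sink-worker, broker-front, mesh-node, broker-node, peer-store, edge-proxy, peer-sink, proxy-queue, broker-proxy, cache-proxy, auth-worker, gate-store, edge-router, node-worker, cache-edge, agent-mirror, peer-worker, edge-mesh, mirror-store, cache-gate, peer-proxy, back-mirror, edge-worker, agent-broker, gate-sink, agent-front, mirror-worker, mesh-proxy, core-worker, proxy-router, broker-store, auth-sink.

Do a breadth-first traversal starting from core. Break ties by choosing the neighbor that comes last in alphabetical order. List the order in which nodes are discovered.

core → worker → proxy → sink → peer → node → mirror → edge → broker → auth → router → queue → mesh → cache → gate → store → back → agent → front

Visit core; enqueue worker, proxy → queue [worker, proxy]
Visit worker; enqueue sink, peer, node, mirror, edge, broker, auth → queue [proxy, sink, peer, node, mirror, edge, broker, auth]
Visit proxy; enqueue router, queue, mesh, cache → queue [sink, peer, node, mirror, edge, broker, auth, router, queue, mesh, cache]
Visit sink; enqueue gate → queue [peer, node, mirror, edge, broker, auth, router, queue, mesh, cache, gate]
Visit peer; enqueue store → queue [node, mirror, edge, broker, auth, router, queue, mesh, cache, gate, store]
Visit node → queue [mirror, edge, broker, auth, router, queue, mesh, cache, gate, store]
Visit mirror; enqueue back, agent → queue [edge, broker, auth, router, queue, mesh, cache, gate, store, back, agent]
Visit edge → queue [broker, auth, router, queue, mesh, cache, gate, store, back, agent]
Visit broker; enqueue front → queue [auth, router, queue, mesh, cache, gate, store, back, agent, front]
Visit auth → queue [router, queue, mesh, cache, gate, store, back, agent, front]
Visit router → queue [queue, mesh, cache, gate, store, back, agent, front]
Visit queue → queue [mesh, cache, gate, store, back, agent, front]
Visit mesh → queue [cache, gate, store, back, agent, front]
Visit cache → queue [gate, store, back, agent, front]
Visit gate → queue [store, back, agent, front]
Visit store → queue [back, agent, front]
Visit back → queue [agent, front]
Visit agent → queue [front]
Visit front → queue []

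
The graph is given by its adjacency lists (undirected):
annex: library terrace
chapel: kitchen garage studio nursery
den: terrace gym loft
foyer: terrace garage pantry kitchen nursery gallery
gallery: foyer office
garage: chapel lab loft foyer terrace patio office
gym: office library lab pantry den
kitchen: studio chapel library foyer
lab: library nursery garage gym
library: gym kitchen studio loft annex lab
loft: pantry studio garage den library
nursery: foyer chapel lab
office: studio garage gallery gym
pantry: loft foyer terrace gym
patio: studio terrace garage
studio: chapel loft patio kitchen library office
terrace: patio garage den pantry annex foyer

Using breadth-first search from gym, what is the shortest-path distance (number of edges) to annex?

Level 0: gym
Level 1: den, lab, library, office, pantry
Level 2: annex, foyer, gallery, garage, kitchen, loft, nursery, studio, terrace
Level 3: chapel, patio
annex first appears at level 2.

2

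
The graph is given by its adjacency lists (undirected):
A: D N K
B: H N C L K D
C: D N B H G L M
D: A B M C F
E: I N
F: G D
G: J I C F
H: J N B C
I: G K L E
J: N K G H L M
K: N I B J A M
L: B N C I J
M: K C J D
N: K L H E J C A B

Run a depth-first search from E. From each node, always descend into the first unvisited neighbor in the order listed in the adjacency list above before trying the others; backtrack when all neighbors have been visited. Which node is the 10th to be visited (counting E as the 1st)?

D

Visit E
E → I
I → G
G → J
J → N
N → K
K → B
B → H
H → C
C → D
D → A
D → M
D → F
C → L

Visit order: E, I, G, J, N, K, B, H, C, D, A, M, F, L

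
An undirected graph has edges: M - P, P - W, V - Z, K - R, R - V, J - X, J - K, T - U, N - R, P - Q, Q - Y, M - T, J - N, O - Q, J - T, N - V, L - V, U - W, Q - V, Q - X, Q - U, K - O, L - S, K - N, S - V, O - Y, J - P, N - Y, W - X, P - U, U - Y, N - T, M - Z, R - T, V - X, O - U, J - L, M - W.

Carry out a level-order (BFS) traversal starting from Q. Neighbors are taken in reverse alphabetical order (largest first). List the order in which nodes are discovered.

Q → Y → X → V → U → P → O → N → W → J → Z → S → R → L → T → M → K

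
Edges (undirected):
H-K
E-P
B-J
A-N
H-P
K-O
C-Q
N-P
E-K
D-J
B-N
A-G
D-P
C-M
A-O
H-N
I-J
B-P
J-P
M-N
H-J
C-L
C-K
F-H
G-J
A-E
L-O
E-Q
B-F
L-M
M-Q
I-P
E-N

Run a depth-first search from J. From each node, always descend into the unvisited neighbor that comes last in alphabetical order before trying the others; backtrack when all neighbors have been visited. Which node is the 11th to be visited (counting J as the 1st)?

Visit J
J → P
P → N
N → M
M → Q
Q → E
E → K
K → O
O → L
L → C
O → A
A → G
K → H
H → F
F → B
P → I
P → D

Visit order: J, P, N, M, Q, E, K, O, L, C, A, G, H, F, B, I, D

A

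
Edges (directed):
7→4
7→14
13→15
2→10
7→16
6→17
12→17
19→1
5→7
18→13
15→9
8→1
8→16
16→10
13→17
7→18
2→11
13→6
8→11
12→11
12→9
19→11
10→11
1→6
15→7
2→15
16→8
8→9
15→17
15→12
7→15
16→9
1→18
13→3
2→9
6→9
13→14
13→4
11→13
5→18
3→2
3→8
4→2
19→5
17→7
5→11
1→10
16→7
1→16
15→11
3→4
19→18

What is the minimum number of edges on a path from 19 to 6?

Level 0: 19
Level 1: 1, 5, 11, 18
Level 2: 6, 7, 10, 13, 16
Level 3: 3, 4, 8, 9, 14, 15, 17
Level 4: 2, 12
6 first appears at level 2.

2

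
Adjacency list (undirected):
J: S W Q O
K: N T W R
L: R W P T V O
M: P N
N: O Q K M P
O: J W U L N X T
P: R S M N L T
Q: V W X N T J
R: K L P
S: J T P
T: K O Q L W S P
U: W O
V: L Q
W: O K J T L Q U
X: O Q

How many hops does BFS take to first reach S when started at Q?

2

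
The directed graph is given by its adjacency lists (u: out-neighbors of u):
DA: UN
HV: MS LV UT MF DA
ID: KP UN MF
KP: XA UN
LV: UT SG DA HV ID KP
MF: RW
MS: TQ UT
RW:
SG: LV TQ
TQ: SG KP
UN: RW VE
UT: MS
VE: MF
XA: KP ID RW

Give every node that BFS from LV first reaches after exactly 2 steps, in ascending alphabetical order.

Level 0: LV
Level 1: DA, HV, ID, KP, SG, UT
Level 2: MF, MS, TQ, UN, XA
Level 3: RW, VE

MF, MS, TQ, UN, XA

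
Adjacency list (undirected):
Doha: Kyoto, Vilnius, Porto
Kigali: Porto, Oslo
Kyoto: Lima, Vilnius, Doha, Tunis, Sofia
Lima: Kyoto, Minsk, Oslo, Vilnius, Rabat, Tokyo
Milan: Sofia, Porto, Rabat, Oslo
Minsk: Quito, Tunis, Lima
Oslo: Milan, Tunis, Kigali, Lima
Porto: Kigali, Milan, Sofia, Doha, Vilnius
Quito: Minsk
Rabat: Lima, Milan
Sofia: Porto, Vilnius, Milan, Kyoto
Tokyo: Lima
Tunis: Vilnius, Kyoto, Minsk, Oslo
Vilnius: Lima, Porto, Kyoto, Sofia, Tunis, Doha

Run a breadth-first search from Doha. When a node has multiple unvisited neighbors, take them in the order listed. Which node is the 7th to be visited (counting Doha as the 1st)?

Visit Doha; enqueue Kyoto, Vilnius, Porto → queue [Kyoto, Vilnius, Porto]
Visit Kyoto; enqueue Lima, Tunis, Sofia → queue [Vilnius, Porto, Lima, Tunis, Sofia]
Visit Vilnius → queue [Porto, Lima, Tunis, Sofia]
Visit Porto; enqueue Kigali, Milan → queue [Lima, Tunis, Sofia, Kigali, Milan]
Visit Lima; enqueue Minsk, Oslo, Rabat, Tokyo → queue [Tunis, Sofia, Kigali, Milan, Minsk, Oslo, Rabat, Tokyo]
Visit Tunis → queue [Sofia, Kigali, Milan, Minsk, Oslo, Rabat, Tokyo]
Visit Sofia → queue [Kigali, Milan, Minsk, Oslo, Rabat, Tokyo]
Visit Kigali → queue [Milan, Minsk, Oslo, Rabat, Tokyo]
Visit Milan → queue [Minsk, Oslo, Rabat, Tokyo]
Visit Minsk; enqueue Quito → queue [Oslo, Rabat, Tokyo, Quito]
Visit Oslo → queue [Rabat, Tokyo, Quito]
Visit Rabat → queue [Tokyo, Quito]
Visit Tokyo → queue [Quito]
Visit Quito → queue []

Visit order: Doha, Kyoto, Vilnius, Porto, Lima, Tunis, Sofia, Kigali, Milan, Minsk, Oslo, Rabat, Tokyo, Quito

Sofia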